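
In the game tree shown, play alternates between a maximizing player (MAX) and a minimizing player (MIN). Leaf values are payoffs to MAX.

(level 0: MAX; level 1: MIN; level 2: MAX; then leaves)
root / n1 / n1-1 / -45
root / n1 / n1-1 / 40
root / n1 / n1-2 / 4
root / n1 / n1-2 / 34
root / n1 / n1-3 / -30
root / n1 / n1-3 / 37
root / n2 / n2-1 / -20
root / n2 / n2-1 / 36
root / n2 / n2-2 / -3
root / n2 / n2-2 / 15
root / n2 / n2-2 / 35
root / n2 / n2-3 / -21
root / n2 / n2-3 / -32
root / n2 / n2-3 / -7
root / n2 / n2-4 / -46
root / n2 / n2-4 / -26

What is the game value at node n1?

n1-1 (MAX): max(-45, 40) = 40
n1-2 (MAX): max(4, 34) = 34
n1-3 (MAX): max(-30, 37) = 37
n1 (MIN): min(40, 34, 37) = 34

34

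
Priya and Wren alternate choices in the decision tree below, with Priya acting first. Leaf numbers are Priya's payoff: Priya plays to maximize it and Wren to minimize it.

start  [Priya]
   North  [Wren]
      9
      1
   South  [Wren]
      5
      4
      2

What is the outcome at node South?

2

South (Wren): min(5, 4, 2) = 2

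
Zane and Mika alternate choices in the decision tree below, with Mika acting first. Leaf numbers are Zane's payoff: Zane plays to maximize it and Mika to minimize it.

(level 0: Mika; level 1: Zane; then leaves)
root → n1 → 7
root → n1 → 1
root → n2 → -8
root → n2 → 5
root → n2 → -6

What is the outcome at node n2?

5

n2 (Zane): max(-8, 5, -6) = 5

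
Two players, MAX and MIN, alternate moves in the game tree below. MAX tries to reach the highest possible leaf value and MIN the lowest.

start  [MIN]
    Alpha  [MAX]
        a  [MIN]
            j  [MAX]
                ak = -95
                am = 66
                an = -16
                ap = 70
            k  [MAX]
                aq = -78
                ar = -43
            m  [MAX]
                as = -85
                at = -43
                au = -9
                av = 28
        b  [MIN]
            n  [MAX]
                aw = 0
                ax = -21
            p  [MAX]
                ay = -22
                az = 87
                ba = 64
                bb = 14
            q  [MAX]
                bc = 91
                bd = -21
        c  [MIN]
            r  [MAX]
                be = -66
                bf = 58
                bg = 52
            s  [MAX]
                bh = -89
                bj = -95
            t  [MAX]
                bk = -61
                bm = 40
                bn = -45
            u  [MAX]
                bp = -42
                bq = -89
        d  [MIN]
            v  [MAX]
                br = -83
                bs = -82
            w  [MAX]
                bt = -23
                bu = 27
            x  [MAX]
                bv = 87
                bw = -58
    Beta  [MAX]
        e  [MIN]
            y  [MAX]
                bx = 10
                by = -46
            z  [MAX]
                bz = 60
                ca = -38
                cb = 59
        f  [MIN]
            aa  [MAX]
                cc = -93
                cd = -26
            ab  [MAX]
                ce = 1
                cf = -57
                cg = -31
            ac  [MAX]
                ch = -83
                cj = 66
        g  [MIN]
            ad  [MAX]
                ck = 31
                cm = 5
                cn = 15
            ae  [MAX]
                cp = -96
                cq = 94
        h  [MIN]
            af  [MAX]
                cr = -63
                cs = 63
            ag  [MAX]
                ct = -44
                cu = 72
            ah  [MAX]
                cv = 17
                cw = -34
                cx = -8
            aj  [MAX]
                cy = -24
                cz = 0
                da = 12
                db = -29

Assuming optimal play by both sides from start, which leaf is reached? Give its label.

aw

j (MAX): max(-95, 66, -16, 70) = 70
k (MAX): max(-78, -43) = -43
m (MAX): max(-85, -43, -9, 28) = 28
a (MIN): min(70, -43, 28) = -43
n (MAX): max(0, -21) = 0
p (MAX): max(-22, 87, 64, 14) = 87
q (MAX): max(91, -21) = 91
b (MIN): min(0, 87, 91) = 0
r (MAX): max(-66, 58, 52) = 58
s (MAX): max(-89, -95) = -89
t (MAX): max(-61, 40, -45) = 40
u (MAX): max(-42, -89) = -42
c (MIN): min(58, -89, 40, -42) = -89
v (MAX): max(-83, -82) = -82
w (MAX): max(-23, 27) = 27
x (MAX): max(87, -58) = 87
d (MIN): min(-82, 27, 87) = -82
Alpha (MAX): max(-43, 0, -89, -82) = 0
y (MAX): max(10, -46) = 10
z (MAX): max(60, -38, 59) = 60
e (MIN): min(10, 60) = 10
aa (MAX): max(-93, -26) = -26
ab (MAX): max(1, -57, -31) = 1
ac (MAX): max(-83, 66) = 66
f (MIN): min(-26, 1, 66) = -26
ad (MAX): max(31, 5, 15) = 31
ae (MAX): max(-96, 94) = 94
g (MIN): min(31, 94) = 31
af (MAX): max(-63, 63) = 63
ag (MAX): max(-44, 72) = 72
ah (MAX): max(17, -34, -8) = 17
aj (MAX): max(-24, 0, 12, -29) = 12
h (MIN): min(63, 72, 17, 12) = 12
Beta (MAX): max(10, -26, 31, 12) = 31
start (MIN): min(0, 31) = 0
At start, MIN picks Alpha (lowest: 0).
At Alpha, MAX picks b (highest: 0).
At b, MIN picks n (lowest: 0).
At n, MAX picks aw (highest: 0).
Terminal value 0.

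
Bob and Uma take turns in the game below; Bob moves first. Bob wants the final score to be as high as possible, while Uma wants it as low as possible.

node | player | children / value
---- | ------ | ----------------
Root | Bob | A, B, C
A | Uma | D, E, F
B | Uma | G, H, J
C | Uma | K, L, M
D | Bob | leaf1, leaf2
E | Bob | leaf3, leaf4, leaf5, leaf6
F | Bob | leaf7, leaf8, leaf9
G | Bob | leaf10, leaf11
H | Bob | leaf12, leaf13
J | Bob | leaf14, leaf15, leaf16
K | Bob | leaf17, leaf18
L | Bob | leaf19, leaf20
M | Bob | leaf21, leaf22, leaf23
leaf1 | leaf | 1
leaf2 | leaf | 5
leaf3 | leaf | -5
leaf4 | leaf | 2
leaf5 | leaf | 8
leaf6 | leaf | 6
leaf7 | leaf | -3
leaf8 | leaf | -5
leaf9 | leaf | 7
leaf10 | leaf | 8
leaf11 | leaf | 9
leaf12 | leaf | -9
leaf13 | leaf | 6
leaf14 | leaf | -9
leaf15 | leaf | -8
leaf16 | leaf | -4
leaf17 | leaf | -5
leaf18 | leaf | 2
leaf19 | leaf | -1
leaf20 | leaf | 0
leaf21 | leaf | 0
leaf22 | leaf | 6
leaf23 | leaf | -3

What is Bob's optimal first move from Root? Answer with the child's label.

D (Bob): max(1, 5) = 5
E (Bob): max(-5, 2, 8, 6) = 8
F (Bob): max(-3, -5, 7) = 7
A (Uma): min(5, 8, 7) = 5
G (Bob): max(8, 9) = 9
H (Bob): max(-9, 6) = 6
J (Bob): max(-9, -8, -4) = -4
B (Uma): min(9, 6, -4) = -4
K (Bob): max(-5, 2) = 2
L (Bob): max(-1, 0) = 0
M (Bob): max(0, 6, -3) = 6
C (Uma): min(2, 0, 6) = 0
Root (Bob): max(5, -4, 0) = 5
Bob at Root wants the highest of {A=5, B=-4, C=0}, so chooses A.

A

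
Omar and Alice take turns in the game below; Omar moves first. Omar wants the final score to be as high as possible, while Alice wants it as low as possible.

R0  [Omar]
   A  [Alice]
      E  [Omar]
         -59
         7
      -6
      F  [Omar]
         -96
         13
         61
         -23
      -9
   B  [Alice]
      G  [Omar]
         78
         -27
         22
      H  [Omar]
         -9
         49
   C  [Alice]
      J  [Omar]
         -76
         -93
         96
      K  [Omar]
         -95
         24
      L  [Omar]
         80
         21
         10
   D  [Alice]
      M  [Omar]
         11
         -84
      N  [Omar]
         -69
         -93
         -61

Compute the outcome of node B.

49

G (Omar): max(78, -27, 22) = 78
H (Omar): max(-9, 49) = 49
B (Alice): min(78, 49) = 49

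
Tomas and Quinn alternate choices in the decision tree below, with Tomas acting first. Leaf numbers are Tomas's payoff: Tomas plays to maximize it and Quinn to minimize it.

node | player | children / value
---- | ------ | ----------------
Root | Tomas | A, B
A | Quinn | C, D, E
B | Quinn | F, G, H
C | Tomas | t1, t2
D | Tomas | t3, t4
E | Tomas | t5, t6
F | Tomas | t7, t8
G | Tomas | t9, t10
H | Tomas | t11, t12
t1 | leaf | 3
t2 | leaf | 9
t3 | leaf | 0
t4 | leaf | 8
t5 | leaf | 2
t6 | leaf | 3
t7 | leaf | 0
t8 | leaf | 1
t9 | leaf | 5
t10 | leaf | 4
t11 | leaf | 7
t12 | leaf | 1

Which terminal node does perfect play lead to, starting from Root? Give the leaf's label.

C (Tomas): max(3, 9) = 9
D (Tomas): max(0, 8) = 8
E (Tomas): max(2, 3) = 3
A (Quinn): min(9, 8, 3) = 3
F (Tomas): max(0, 1) = 1
G (Tomas): max(5, 4) = 5
H (Tomas): max(7, 1) = 7
B (Quinn): min(1, 5, 7) = 1
Root (Tomas): max(3, 1) = 3
At Root, Tomas picks A (highest: 3).
At A, Quinn picks E (lowest: 3).
At E, Tomas picks t6 (highest: 3).
Terminal value 3.

t6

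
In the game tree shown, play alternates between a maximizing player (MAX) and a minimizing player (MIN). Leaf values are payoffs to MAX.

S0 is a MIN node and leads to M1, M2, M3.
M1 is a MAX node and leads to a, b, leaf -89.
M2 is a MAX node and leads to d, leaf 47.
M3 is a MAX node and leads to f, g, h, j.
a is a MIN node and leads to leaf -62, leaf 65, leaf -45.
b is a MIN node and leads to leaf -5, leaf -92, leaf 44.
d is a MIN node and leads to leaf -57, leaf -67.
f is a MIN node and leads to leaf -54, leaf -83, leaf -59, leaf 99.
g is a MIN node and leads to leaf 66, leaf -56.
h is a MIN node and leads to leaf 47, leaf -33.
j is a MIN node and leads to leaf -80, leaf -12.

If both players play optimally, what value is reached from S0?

-62

a (MIN): min(-62, 65, -45) = -62
b (MIN): min(-5, -92, 44) = -92
M1 (MAX): max(-62, -92, -89) = -62
d (MIN): min(-57, -67) = -67
M2 (MAX): max(-67, 47) = 47
f (MIN): min(-54, -83, -59, 99) = -83
g (MIN): min(66, -56) = -56
h (MIN): min(47, -33) = -33
j (MIN): min(-80, -12) = -80
M3 (MAX): max(-83, -56, -33, -80) = -33
S0 (MIN): min(-62, 47, -33) = -62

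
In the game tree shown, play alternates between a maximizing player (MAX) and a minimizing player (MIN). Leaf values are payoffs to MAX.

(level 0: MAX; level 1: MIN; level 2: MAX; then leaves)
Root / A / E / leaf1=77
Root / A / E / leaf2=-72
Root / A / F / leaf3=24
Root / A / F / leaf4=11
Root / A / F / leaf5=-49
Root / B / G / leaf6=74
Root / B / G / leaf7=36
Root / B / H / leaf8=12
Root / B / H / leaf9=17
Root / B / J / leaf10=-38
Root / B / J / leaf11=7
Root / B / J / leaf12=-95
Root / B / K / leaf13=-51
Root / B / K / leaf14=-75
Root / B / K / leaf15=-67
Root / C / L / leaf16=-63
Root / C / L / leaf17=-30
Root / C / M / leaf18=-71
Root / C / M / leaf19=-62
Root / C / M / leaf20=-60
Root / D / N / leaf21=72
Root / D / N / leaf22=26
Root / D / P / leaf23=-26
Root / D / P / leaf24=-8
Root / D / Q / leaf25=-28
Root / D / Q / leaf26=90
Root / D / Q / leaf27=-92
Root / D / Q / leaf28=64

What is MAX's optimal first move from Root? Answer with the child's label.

E (MAX): max(77, -72) = 77
F (MAX): max(24, 11, -49) = 24
A (MIN): min(77, 24) = 24
G (MAX): max(74, 36) = 74
H (MAX): max(12, 17) = 17
J (MAX): max(-38, 7, -95) = 7
K (MAX): max(-51, -75, -67) = -51
B (MIN): min(74, 17, 7, -51) = -51
L (MAX): max(-63, -30) = -30
M (MAX): max(-71, -62, -60) = -60
C (MIN): min(-30, -60) = -60
N (MAX): max(72, 26) = 72
P (MAX): max(-26, -8) = -8
Q (MAX): max(-28, 90, -92, 64) = 90
D (MIN): min(72, -8, 90) = -8
Root (MAX): max(24, -51, -60, -8) = 24
MAX at Root wants the highest of {A=24, B=-51, C=-60, D=-8}, so chooses A.

A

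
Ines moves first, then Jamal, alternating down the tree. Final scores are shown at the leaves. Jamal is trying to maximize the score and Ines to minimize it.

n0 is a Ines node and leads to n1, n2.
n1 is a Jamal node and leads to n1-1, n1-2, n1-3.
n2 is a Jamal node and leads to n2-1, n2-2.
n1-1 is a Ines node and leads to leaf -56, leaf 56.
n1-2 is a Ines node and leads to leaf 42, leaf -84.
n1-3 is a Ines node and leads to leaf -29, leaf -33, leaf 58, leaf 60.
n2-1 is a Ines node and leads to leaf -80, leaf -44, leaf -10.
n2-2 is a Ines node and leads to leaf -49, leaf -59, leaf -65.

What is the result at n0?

-65

n1-1 (Ines): min(-56, 56) = -56
n1-2 (Ines): min(42, -84) = -84
n1-3 (Ines): min(-29, -33, 58, 60) = -33
n1 (Jamal): max(-56, -84, -33) = -33
n2-1 (Ines): min(-80, -44, -10) = -80
n2-2 (Ines): min(-49, -59, -65) = -65
n2 (Jamal): max(-80, -65) = -65
n0 (Ines): min(-33, -65) = -65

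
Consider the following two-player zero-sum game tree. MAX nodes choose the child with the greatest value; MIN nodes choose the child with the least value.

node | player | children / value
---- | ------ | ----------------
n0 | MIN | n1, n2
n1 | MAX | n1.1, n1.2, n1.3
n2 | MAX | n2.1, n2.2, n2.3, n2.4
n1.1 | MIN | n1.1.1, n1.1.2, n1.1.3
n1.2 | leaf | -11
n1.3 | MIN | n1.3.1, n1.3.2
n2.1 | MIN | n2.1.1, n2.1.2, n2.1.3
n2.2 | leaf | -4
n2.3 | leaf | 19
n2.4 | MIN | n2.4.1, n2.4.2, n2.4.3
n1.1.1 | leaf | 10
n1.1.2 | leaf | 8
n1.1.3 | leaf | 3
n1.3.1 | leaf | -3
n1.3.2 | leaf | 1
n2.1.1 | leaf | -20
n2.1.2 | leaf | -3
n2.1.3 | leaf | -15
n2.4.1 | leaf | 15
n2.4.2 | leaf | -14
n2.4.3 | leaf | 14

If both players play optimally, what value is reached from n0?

n1.1 (MIN): min(10, 8, 3) = 3
n1.3 (MIN): min(-3, 1) = -3
n1 (MAX): max(3, -11, -3) = 3
n2.1 (MIN): min(-20, -3, -15) = -20
n2.4 (MIN): min(15, -14, 14) = -14
n2 (MAX): max(-20, -4, 19, -14) = 19
n0 (MIN): min(3, 19) = 3

3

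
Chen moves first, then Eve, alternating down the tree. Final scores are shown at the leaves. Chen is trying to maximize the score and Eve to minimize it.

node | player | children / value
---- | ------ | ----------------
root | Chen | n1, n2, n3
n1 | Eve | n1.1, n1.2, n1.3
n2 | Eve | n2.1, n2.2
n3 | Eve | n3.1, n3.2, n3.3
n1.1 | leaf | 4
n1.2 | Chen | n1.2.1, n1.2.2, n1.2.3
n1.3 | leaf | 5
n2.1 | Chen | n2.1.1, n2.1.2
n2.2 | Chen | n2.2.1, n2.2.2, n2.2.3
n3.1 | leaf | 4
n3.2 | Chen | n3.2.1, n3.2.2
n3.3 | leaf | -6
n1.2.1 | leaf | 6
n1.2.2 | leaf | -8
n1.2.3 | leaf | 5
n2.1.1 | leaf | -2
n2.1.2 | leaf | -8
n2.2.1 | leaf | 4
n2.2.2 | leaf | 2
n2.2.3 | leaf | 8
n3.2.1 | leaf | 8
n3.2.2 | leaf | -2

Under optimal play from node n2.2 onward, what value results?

n2.2 (Chen): max(4, 2, 8) = 8

8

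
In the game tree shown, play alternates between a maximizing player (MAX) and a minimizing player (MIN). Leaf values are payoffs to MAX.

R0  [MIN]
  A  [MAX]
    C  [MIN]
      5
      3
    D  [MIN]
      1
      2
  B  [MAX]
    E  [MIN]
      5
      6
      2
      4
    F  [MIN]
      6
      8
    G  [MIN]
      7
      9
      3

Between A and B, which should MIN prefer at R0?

C (MIN): min(5, 3) = 3
D (MIN): min(1, 2) = 1
A (MAX): max(3, 1) = 3
E (MIN): min(5, 6, 2, 4) = 2
F (MIN): min(6, 8) = 6
G (MIN): min(7, 9, 3) = 3
B (MAX): max(2, 6, 3) = 6
MIN prefers the lower value; A=3, B=6. A is better since 3 < 6.

A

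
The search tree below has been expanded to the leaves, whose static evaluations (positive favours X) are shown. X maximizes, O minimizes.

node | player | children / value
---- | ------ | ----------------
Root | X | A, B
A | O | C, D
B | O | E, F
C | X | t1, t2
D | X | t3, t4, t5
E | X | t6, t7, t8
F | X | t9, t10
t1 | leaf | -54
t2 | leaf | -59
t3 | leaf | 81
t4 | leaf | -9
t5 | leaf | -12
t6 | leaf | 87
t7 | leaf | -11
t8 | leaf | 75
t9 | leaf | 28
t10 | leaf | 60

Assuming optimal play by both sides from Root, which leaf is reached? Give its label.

t10

C (X): max(-54, -59) = -54
D (X): max(81, -9, -12) = 81
A (O): min(-54, 81) = -54
E (X): max(87, -11, 75) = 87
F (X): max(28, 60) = 60
B (O): min(87, 60) = 60
Root (X): max(-54, 60) = 60
At Root, X picks B (highest: 60).
At B, O picks F (lowest: 60).
At F, X picks t10 (highest: 60).
Terminal value 60.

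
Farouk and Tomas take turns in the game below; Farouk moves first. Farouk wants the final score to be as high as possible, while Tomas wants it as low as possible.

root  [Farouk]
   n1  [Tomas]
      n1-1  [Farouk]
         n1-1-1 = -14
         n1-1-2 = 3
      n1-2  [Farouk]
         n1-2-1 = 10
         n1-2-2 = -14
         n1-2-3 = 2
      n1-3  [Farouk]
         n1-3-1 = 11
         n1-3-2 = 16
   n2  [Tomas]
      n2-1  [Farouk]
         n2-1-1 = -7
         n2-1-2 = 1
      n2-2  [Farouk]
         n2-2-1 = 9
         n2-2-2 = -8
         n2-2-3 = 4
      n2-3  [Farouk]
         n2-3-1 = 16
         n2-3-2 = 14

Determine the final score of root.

3

n1-1 (Farouk): max(-14, 3) = 3
n1-2 (Farouk): max(10, -14, 2) = 10
n1-3 (Farouk): max(11, 16) = 16
n1 (Tomas): min(3, 10, 16) = 3
n2-1 (Farouk): max(-7, 1) = 1
n2-2 (Farouk): max(9, -8, 4) = 9
n2-3 (Farouk): max(16, 14) = 16
n2 (Tomas): min(1, 9, 16) = 1
root (Farouk): max(3, 1) = 3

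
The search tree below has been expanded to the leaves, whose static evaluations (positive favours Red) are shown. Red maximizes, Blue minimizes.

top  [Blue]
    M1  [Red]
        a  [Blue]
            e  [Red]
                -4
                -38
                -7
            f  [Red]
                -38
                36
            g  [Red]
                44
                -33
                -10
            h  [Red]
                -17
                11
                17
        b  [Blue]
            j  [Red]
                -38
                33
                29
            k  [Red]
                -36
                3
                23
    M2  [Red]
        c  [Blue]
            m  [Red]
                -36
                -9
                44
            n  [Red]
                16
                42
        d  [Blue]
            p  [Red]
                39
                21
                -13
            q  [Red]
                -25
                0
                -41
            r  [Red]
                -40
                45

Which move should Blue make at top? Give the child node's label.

M1

e (Red): max(-4, -38, -7) = -4
f (Red): max(-38, 36) = 36
g (Red): max(44, -33, -10) = 44
h (Red): max(-17, 11, 17) = 17
a (Blue): min(-4, 36, 44, 17) = -4
j (Red): max(-38, 33, 29) = 33
k (Red): max(-36, 3, 23) = 23
b (Blue): min(33, 23) = 23
M1 (Red): max(-4, 23) = 23
m (Red): max(-36, -9, 44) = 44
n (Red): max(16, 42) = 42
c (Blue): min(44, 42) = 42
p (Red): max(39, 21, -13) = 39
q (Red): max(-25, 0, -41) = 0
r (Red): max(-40, 45) = 45
d (Blue): min(39, 0, 45) = 0
M2 (Red): max(42, 0) = 42
top (Blue): min(23, 42) = 23
Blue at top wants the lowest of {M1=23, M2=42}, so chooses M1.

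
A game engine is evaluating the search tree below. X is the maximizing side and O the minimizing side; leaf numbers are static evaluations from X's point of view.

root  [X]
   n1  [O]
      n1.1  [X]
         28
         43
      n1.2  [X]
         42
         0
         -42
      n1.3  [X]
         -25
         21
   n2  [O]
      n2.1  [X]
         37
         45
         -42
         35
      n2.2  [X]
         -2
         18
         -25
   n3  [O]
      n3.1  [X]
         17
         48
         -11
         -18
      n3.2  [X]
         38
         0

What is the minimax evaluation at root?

38

n1.1 (X): max(28, 43) = 43
n1.2 (X): max(42, 0, -42) = 42
n1.3 (X): max(-25, 21) = 21
n1 (O): min(43, 42, 21) = 21
n2.1 (X): max(37, 45, -42, 35) = 45
n2.2 (X): max(-2, 18, -25) = 18
n2 (O): min(45, 18) = 18
n3.1 (X): max(17, 48, -11, -18) = 48
n3.2 (X): max(38, 0) = 38
n3 (O): min(48, 38) = 38
root (X): max(21, 18, 38) = 38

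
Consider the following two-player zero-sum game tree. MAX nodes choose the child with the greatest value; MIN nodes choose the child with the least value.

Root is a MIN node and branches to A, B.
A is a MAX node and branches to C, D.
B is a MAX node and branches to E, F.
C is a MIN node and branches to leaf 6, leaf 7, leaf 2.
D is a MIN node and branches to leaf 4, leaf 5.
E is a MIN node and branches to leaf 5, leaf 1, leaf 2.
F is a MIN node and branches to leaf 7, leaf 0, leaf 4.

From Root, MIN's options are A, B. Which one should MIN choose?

C (MIN): min(6, 7, 2) = 2
D (MIN): min(4, 5) = 4
A (MAX): max(2, 4) = 4
E (MIN): min(5, 1, 2) = 1
F (MIN): min(7, 0, 4) = 0
B (MAX): max(1, 0) = 1
Root (MIN): min(4, 1) = 1
MIN at Root wants the lowest of {A=4, B=1}, so chooses B.

B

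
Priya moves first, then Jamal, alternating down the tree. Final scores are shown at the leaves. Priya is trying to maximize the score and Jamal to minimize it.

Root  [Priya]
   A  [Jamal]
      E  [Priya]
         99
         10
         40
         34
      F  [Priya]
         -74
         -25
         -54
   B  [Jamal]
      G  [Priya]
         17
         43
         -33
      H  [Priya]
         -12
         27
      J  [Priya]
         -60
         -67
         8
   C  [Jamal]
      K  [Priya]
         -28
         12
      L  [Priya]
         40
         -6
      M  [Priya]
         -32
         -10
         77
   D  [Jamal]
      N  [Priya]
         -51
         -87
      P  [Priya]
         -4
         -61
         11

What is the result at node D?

N (Priya): max(-51, -87) = -51
P (Priya): max(-4, -61, 11) = 11
D (Jamal): min(-51, 11) = -51

-51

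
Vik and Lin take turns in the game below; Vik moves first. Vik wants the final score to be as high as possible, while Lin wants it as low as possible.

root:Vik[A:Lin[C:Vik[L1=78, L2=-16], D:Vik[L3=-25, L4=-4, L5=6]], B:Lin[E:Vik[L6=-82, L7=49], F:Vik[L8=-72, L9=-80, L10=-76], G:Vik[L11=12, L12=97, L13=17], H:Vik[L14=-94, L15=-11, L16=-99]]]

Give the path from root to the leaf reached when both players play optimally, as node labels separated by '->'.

root -> A -> D -> L5

C (Vik): max(78, -16) = 78
D (Vik): max(-25, -4, 6) = 6
A (Lin): min(78, 6) = 6
E (Vik): max(-82, 49) = 49
F (Vik): max(-72, -80, -76) = -72
G (Vik): max(12, 97, 17) = 97
H (Vik): max(-94, -11, -99) = -11
B (Lin): min(49, -72, 97, -11) = -72
root (Vik): max(6, -72) = 6
At root, Vik picks A (highest: 6).
At A, Lin picks D (lowest: 6).
At D, Vik picks L5 (highest: 6).
Terminal value 6.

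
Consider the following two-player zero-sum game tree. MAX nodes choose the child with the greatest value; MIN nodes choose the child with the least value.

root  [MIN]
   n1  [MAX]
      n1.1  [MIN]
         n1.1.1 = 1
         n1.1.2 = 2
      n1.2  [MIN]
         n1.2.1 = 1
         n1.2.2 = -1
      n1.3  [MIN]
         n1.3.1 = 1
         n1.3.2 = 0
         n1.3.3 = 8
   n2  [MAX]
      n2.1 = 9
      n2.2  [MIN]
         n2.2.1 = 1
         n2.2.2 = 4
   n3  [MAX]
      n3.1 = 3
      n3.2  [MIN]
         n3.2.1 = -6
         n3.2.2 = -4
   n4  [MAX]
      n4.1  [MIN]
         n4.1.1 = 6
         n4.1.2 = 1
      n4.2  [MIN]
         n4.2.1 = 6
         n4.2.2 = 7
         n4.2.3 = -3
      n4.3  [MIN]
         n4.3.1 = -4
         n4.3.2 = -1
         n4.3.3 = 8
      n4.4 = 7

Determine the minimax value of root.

1

n1.1 (MIN): min(1, 2) = 1
n1.2 (MIN): min(1, -1) = -1
n1.3 (MIN): min(1, 0, 8) = 0
n1 (MAX): max(1, -1, 0) = 1
n2.2 (MIN): min(1, 4) = 1
n2 (MAX): max(9, 1) = 9
n3.2 (MIN): min(-6, -4) = -6
n3 (MAX): max(3, -6) = 3
n4.1 (MIN): min(6, 1) = 1
n4.2 (MIN): min(6, 7, -3) = -3
n4.3 (MIN): min(-4, -1, 8) = -4
n4 (MAX): max(1, -3, -4, 7) = 7
root (MIN): min(1, 9, 3, 7) = 1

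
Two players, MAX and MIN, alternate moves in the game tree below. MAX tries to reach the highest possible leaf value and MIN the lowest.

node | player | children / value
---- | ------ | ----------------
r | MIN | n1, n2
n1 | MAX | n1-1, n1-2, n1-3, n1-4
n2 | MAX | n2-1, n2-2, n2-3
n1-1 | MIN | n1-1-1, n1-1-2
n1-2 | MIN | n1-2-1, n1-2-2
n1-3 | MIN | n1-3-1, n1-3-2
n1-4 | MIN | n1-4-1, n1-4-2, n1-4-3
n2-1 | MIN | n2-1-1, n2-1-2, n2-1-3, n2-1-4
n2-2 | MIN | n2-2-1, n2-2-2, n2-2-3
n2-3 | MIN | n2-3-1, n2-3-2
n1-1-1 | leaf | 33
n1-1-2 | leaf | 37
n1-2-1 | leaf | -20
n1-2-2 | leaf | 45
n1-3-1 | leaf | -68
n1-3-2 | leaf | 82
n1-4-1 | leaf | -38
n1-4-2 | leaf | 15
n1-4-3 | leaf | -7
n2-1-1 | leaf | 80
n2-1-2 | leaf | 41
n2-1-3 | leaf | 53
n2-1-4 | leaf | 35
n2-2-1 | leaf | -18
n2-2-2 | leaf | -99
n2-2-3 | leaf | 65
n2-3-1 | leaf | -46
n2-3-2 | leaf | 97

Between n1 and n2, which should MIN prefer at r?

n1-1 (MIN): min(33, 37) = 33
n1-2 (MIN): min(-20, 45) = -20
n1-3 (MIN): min(-68, 82) = -68
n1-4 (MIN): min(-38, 15, -7) = -38
n1 (MAX): max(33, -20, -68, -38) = 33
n2-1 (MIN): min(80, 41, 53, 35) = 35
n2-2 (MIN): min(-18, -99, 65) = -99
n2-3 (MIN): min(-46, 97) = -46
n2 (MAX): max(35, -99, -46) = 35
MIN prefers the lower value; n1=33, n2=35. n1 is better since 33 < 35.

n1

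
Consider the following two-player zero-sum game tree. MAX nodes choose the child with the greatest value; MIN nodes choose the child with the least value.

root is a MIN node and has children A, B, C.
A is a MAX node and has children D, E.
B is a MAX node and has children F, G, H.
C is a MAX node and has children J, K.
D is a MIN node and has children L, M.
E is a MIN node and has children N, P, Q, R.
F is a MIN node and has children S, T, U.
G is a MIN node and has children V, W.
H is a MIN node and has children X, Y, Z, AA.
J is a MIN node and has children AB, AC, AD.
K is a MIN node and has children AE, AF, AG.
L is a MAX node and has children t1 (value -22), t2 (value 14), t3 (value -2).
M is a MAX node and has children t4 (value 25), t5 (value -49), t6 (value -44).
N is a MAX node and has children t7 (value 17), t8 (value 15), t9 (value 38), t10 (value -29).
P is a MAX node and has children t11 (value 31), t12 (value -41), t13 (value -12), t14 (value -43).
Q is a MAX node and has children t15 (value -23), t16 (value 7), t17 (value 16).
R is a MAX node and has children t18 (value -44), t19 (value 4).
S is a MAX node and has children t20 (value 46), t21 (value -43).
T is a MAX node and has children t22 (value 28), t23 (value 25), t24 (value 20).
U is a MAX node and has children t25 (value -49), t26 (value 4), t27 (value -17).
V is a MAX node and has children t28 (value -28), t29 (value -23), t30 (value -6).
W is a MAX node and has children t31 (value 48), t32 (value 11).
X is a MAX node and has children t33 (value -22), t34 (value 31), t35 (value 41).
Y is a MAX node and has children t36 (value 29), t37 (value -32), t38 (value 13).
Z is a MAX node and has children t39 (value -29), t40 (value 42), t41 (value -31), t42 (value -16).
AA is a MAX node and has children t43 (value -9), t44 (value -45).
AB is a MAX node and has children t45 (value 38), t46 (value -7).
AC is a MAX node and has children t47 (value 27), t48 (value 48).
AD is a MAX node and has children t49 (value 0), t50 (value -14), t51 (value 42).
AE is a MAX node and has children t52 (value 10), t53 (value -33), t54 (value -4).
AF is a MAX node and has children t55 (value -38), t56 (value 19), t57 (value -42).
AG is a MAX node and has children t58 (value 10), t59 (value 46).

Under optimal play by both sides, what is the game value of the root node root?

L (MAX): max(-22, 14, -2) = 14
M (MAX): max(25, -49, -44) = 25
D (MIN): min(14, 25) = 14
N (MAX): max(17, 15, 38, -29) = 38
P (MAX): max(31, -41, -12, -43) = 31
Q (MAX): max(-23, 7, 16) = 16
R (MAX): max(-44, 4) = 4
E (MIN): min(38, 31, 16, 4) = 4
A (MAX): max(14, 4) = 14
S (MAX): max(46, -43) = 46
T (MAX): max(28, 25, 20) = 28
U (MAX): max(-49, 4, -17) = 4
F (MIN): min(46, 28, 4) = 4
V (MAX): max(-28, -23, -6) = -6
W (MAX): max(48, 11) = 48
G (MIN): min(-6, 48) = -6
X (MAX): max(-22, 31, 41) = 41
Y (MAX): max(29, -32, 13) = 29
Z (MAX): max(-29, 42, -31, -16) = 42
AA (MAX): max(-9, -45) = -9
H (MIN): min(41, 29, 42, -9) = -9
B (MAX): max(4, -6, -9) = 4
AB (MAX): max(38, -7) = 38
AC (MAX): max(27, 48) = 48
AD (MAX): max(0, -14, 42) = 42
J (MIN): min(38, 48, 42) = 38
AE (MAX): max(10, -33, -4) = 10
AF (MAX): max(-38, 19, -42) = 19
AG (MAX): max(10, 46) = 46
K (MIN): min(10, 19, 46) = 10
C (MAX): max(38, 10) = 38
root (MIN): min(14, 4, 38) = 4

4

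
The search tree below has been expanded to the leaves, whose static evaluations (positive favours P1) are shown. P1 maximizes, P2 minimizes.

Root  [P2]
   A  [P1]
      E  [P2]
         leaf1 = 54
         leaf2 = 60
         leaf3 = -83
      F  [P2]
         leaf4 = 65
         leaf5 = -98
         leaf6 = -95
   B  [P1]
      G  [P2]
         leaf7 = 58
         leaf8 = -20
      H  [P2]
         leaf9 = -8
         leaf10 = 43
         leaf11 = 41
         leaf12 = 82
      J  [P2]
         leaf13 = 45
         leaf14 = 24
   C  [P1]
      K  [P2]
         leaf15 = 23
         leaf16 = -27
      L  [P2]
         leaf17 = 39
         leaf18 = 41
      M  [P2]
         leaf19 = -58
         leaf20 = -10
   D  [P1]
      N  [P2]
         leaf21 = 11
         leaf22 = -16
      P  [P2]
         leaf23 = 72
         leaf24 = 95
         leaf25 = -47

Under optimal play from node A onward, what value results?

E (P2): min(54, 60, -83) = -83
F (P2): min(65, -98, -95) = -98
A (P1): max(-83, -98) = -83

-83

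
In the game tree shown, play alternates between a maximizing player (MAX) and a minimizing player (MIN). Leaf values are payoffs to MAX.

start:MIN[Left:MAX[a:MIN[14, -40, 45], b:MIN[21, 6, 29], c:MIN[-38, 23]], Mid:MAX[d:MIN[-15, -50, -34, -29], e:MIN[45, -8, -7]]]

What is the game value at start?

-8

a (MIN): min(14, -40, 45) = -40
b (MIN): min(21, 6, 29) = 6
c (MIN): min(-38, 23) = -38
Left (MAX): max(-40, 6, -38) = 6
d (MIN): min(-15, -50, -34, -29) = -50
e (MIN): min(45, -8, -7) = -8
Mid (MAX): max(-50, -8) = -8
start (MIN): min(6, -8) = -8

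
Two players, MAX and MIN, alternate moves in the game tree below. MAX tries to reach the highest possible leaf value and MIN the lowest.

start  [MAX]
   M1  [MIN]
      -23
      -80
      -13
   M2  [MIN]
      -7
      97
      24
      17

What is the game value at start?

M1 (MIN): min(-23, -80, -13) = -80
M2 (MIN): min(-7, 97, 24, 17) = -7
start (MAX): max(-80, -7) = -7

-7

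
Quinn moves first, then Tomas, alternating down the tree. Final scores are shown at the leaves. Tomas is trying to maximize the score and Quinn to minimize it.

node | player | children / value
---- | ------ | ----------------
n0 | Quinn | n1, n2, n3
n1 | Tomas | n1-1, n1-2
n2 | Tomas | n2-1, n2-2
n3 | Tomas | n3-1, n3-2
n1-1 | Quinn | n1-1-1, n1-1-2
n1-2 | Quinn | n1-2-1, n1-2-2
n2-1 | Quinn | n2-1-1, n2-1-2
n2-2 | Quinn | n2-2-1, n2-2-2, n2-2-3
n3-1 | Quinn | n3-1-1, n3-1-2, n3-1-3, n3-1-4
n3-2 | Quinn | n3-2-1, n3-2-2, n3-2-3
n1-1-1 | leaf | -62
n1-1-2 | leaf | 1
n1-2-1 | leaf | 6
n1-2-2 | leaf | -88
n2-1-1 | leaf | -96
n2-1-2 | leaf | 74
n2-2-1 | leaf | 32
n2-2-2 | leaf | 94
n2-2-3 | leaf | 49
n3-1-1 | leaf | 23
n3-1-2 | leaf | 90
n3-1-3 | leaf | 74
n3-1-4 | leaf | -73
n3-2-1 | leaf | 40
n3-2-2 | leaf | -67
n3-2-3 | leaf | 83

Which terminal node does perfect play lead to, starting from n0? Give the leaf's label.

n3-2-2

n1-1 (Quinn): min(-62, 1) = -62
n1-2 (Quinn): min(6, -88) = -88
n1 (Tomas): max(-62, -88) = -62
n2-1 (Quinn): min(-96, 74) = -96
n2-2 (Quinn): min(32, 94, 49) = 32
n2 (Tomas): max(-96, 32) = 32
n3-1 (Quinn): min(23, 90, 74, -73) = -73
n3-2 (Quinn): min(40, -67, 83) = -67
n3 (Tomas): max(-73, -67) = -67
n0 (Quinn): min(-62, 32, -67) = -67
At n0, Quinn picks n3 (lowest: -67).
At n3, Tomas picks n3-2 (highest: -67).
At n3-2, Quinn picks n3-2-2 (lowest: -67).
Terminal value -67.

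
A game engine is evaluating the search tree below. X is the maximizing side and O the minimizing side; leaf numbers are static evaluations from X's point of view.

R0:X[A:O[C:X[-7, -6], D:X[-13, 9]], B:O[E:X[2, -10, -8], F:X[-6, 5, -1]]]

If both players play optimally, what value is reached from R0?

C (X): max(-7, -6) = -6
D (X): max(-13, 9) = 9
A (O): min(-6, 9) = -6
E (X): max(2, -10, -8) = 2
F (X): max(-6, 5, -1) = 5
B (O): min(2, 5) = 2
R0 (X): max(-6, 2) = 2

2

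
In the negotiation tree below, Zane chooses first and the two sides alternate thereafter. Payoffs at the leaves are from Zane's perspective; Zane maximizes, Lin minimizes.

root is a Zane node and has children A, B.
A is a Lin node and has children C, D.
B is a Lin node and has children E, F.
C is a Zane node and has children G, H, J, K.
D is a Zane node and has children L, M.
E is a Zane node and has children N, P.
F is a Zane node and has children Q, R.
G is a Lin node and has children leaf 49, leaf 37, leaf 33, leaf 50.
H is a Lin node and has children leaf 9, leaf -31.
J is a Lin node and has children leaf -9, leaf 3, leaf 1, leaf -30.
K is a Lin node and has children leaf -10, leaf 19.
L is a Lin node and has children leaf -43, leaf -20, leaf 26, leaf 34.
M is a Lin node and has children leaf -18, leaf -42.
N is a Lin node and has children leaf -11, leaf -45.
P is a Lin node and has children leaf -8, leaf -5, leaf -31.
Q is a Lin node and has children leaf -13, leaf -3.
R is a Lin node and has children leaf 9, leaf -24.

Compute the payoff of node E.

N (Lin): min(-11, -45) = -45
P (Lin): min(-8, -5, -31) = -31
E (Zane): max(-45, -31) = -31

-31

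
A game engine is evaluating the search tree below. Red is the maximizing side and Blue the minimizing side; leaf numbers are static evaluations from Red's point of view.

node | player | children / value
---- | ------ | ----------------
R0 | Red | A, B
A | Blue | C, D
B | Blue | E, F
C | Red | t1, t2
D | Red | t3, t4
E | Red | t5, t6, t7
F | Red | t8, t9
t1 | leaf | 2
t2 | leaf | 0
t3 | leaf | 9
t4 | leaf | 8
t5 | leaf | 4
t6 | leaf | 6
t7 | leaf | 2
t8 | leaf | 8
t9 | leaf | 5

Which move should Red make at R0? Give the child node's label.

C (Red): max(2, 0) = 2
D (Red): max(9, 8) = 9
A (Blue): min(2, 9) = 2
E (Red): max(4, 6, 2) = 6
F (Red): max(8, 5) = 8
B (Blue): min(6, 8) = 6
R0 (Red): max(2, 6) = 6
Red at R0 wants the highest of {A=2, B=6}, so chooses B.

B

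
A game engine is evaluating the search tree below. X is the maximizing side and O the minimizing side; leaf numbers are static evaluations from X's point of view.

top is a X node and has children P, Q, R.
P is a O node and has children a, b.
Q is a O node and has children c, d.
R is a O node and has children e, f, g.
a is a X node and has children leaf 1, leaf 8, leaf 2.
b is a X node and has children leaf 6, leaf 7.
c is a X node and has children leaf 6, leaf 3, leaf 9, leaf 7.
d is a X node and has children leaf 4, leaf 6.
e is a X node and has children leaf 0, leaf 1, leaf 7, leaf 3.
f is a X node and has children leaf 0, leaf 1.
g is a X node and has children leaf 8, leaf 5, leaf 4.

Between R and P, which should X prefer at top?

P

e (X): max(0, 1, 7, 3) = 7
f (X): max(0, 1) = 1
g (X): max(8, 5, 4) = 8
R (O): min(7, 1, 8) = 1
a (X): max(1, 8, 2) = 8
b (X): max(6, 7) = 7
P (O): min(8, 7) = 7
X prefers the higher value; R=1, P=7. P is better since 7 > 1.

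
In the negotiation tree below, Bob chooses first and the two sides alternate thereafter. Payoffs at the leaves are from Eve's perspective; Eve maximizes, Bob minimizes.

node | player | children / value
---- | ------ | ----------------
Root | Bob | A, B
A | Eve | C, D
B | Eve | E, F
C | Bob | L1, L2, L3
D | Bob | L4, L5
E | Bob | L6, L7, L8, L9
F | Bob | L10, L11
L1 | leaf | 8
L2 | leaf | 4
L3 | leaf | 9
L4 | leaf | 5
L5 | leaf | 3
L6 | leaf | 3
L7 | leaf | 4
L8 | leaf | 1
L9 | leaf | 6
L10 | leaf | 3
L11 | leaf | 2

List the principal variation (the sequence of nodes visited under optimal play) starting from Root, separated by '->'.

C (Bob): min(8, 4, 9) = 4
D (Bob): min(5, 3) = 3
A (Eve): max(4, 3) = 4
E (Bob): min(3, 4, 1, 6) = 1
F (Bob): min(3, 2) = 2
B (Eve): max(1, 2) = 2
Root (Bob): min(4, 2) = 2
At Root, Bob picks B (lowest: 2).
At B, Eve picks F (highest: 2).
At F, Bob picks L11 (lowest: 2).
Terminal value 2.

Root -> B -> F -> L11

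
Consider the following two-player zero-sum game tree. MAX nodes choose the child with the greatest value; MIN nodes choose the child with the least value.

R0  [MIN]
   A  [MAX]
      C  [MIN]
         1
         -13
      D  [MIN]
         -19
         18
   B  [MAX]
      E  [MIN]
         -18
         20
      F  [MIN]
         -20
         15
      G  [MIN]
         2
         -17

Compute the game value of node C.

-13

C (MIN): min(1, -13) = -13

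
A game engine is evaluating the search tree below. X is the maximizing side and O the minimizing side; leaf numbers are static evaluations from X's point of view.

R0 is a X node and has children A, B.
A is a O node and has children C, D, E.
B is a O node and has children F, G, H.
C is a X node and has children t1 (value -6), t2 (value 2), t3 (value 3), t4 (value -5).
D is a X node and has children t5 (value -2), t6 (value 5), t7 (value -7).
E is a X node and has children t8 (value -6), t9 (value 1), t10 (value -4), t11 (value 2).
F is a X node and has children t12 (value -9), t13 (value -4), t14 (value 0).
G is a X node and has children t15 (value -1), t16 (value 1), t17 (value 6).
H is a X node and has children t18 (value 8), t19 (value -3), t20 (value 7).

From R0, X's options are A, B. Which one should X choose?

C (X): max(-6, 2, 3, -5) = 3
D (X): max(-2, 5, -7) = 5
E (X): max(-6, 1, -4, 2) = 2
A (O): min(3, 5, 2) = 2
F (X): max(-9, -4, 0) = 0
G (X): max(-1, 1, 6) = 6
H (X): max(8, -3, 7) = 8
B (O): min(0, 6, 8) = 0
R0 (X): max(2, 0) = 2
X at R0 wants the highest of {A=2, B=0}, so chooses A.

A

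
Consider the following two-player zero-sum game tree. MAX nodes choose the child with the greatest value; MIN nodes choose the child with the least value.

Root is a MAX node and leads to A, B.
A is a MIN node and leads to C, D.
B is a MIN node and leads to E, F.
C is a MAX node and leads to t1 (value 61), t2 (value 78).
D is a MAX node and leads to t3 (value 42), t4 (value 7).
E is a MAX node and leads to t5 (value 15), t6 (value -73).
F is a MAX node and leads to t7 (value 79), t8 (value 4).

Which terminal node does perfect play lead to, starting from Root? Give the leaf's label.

t3

C (MAX): max(61, 78) = 78
D (MAX): max(42, 7) = 42
A (MIN): min(78, 42) = 42
E (MAX): max(15, -73) = 15
F (MAX): max(79, 4) = 79
B (MIN): min(15, 79) = 15
Root (MAX): max(42, 15) = 42
At Root, MAX picks A (highest: 42).
At A, MIN picks D (lowest: 42).
At D, MAX picks t3 (highest: 42).
Terminal value 42.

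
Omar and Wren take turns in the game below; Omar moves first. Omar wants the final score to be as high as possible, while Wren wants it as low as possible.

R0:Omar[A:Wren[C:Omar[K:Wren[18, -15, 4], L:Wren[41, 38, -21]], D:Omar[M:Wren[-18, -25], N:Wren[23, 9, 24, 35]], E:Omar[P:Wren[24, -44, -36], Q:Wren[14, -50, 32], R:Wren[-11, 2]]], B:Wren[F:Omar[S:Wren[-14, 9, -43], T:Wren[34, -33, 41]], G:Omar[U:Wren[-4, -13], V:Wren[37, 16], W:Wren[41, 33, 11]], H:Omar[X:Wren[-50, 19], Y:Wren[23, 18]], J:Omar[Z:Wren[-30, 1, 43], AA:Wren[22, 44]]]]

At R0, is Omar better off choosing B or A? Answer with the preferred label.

S (Wren): min(-14, 9, -43) = -43
T (Wren): min(34, -33, 41) = -33
F (Omar): max(-43, -33) = -33
U (Wren): min(-4, -13) = -13
V (Wren): min(37, 16) = 16
W (Wren): min(41, 33, 11) = 11
G (Omar): max(-13, 16, 11) = 16
X (Wren): min(-50, 19) = -50
Y (Wren): min(23, 18) = 18
H (Omar): max(-50, 18) = 18
Z (Wren): min(-30, 1, 43) = -30
AA (Wren): min(22, 44) = 22
J (Omar): max(-30, 22) = 22
B (Wren): min(-33, 16, 18, 22) = -33
K (Wren): min(18, -15, 4) = -15
L (Wren): min(41, 38, -21) = -21
C (Omar): max(-15, -21) = -15
M (Wren): min(-18, -25) = -25
N (Wren): min(23, 9, 24, 35) = 9
D (Omar): max(-25, 9) = 9
P (Wren): min(24, -44, -36) = -44
Q (Wren): min(14, -50, 32) = -50
R (Wren): min(-11, 2) = -11
E (Omar): max(-44, -50, -11) = -11
A (Wren): min(-15, 9, -11) = -15
Omar prefers the higher value; B=-33, A=-15. A is better since -15 > -33.

A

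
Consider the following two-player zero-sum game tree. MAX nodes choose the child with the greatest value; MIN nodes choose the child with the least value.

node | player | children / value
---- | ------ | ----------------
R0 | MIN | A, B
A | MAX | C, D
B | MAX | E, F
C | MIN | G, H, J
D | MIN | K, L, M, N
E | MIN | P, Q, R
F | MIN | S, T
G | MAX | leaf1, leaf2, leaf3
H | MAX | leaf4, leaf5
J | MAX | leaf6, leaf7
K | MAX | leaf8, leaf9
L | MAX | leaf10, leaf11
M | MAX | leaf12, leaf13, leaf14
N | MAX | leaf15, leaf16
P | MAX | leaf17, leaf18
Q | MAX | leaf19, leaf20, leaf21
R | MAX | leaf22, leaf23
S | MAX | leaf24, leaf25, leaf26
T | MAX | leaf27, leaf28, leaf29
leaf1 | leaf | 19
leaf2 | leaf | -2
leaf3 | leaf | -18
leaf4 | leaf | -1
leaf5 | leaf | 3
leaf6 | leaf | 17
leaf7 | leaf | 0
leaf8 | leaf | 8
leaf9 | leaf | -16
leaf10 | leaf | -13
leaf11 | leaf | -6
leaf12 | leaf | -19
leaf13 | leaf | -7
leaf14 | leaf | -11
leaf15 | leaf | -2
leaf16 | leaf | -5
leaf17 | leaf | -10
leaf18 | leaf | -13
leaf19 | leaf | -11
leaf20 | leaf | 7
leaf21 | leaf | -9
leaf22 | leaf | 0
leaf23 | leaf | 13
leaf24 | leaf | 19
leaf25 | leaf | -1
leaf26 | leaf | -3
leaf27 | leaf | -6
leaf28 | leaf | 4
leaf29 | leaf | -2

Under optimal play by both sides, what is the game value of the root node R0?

3

G (MAX): max(19, -2, -18) = 19
H (MAX): max(-1, 3) = 3
J (MAX): max(17, 0) = 17
C (MIN): min(19, 3, 17) = 3
K (MAX): max(8, -16) = 8
L (MAX): max(-13, -6) = -6
M (MAX): max(-19, -7, -11) = -7
N (MAX): max(-2, -5) = -2
D (MIN): min(8, -6, -7, -2) = -7
A (MAX): max(3, -7) = 3
P (MAX): max(-10, -13) = -10
Q (MAX): max(-11, 7, -9) = 7
R (MAX): max(0, 13) = 13
E (MIN): min(-10, 7, 13) = -10
S (MAX): max(19, -1, -3) = 19
T (MAX): max(-6, 4, -2) = 4
F (MIN): min(19, 4) = 4
B (MAX): max(-10, 4) = 4
R0 (MIN): min(3, 4) = 3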